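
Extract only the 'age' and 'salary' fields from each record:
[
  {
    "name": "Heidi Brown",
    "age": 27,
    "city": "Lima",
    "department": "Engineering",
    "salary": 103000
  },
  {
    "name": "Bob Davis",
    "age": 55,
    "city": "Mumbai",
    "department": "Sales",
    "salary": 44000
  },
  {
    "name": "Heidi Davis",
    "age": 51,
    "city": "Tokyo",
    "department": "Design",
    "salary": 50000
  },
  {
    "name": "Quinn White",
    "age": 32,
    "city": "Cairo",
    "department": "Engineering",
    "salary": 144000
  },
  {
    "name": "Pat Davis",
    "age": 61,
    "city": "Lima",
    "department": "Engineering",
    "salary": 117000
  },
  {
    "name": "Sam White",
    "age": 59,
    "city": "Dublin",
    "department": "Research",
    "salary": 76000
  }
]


Original: 6 records with fields: name, age, city, department, salary
Keep: ['age', 'salary']
Drop: ['name', 'city', 'department']
Result: 6 records, 2 fields each

[
  {
    "age": 27,
    "salary": 103000
  },
  {
    "age": 55,
    "salary": 44000
  },
  {
    "age": 51,
    "salary": 50000
  },
  {
    "age": 32,
    "salary": 144000
  },
  {
    "age": 61,
    "salary": 117000
  },
  {
    "age": 59,
    "salary": 76000
  }
]


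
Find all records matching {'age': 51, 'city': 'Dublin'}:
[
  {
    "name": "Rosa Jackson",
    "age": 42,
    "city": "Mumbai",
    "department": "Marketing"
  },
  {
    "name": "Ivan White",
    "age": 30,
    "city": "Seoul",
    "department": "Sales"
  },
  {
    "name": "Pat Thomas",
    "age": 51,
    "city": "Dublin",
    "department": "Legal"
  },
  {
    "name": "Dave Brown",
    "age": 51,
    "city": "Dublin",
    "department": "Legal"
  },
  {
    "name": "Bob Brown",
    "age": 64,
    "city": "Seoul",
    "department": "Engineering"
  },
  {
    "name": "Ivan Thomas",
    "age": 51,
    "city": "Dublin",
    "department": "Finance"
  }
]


Search criteria: {'age': 51, 'city': 'Dublin'}

Checking 6 records:
  Rosa Jackson: {age: 42, city: Mumbai}
  Ivan White: {age: 30, city: Seoul}
  Pat Thomas: {age: 51, city: Dublin} <-- MATCH
  Dave Brown: {age: 51, city: Dublin} <-- MATCH
  Bob Brown: {age: 64, city: Seoul}
  Ivan Thomas: {age: 51, city: Dublin} <-- MATCH

Matches: ["Pat Thomas", "Dave Brown", "Ivan Thomas"]

["Pat Thomas", "Dave Brown", "Ivan Thomas"]


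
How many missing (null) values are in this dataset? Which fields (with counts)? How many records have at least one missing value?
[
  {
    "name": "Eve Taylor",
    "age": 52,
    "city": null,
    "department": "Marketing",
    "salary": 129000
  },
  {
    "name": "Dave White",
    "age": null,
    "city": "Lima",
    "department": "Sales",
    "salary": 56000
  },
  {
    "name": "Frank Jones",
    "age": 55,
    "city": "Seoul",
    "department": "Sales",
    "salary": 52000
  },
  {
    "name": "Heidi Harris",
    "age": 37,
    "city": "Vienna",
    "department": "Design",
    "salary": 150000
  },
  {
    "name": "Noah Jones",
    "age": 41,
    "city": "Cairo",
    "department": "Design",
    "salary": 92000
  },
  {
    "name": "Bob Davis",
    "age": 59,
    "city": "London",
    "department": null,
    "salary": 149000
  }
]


Checking for missing (null) values in 6 records:

  Eve Taylor: city
  Dave White: age
  Frank Jones: complete
  Heidi Harris: complete
  Noah Jones: complete
  Bob Davis: department

Per field:
  name: 0 missing
  age: 1 missing
  city: 1 missing
  department: 1 missing
  salary: 0 missing

Total missing values: 3
Records with any missing: 3

3 missing values (age: 1, city: 1, department: 1); 3 incomplete records


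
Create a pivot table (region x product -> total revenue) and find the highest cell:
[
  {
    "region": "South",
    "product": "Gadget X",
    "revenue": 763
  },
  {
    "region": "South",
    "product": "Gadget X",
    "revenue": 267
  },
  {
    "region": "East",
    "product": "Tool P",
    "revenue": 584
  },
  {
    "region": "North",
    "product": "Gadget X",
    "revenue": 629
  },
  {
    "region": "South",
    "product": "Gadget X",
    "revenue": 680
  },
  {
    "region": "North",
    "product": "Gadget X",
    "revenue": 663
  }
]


Pivot: region (rows) x product (columns) -> total revenue

     Gadget X      Tool P      
East             0           584  
North         1292             0  
South         1710             0  

Highest: South / Gadget X = $1710

South / Gadget X = $1710


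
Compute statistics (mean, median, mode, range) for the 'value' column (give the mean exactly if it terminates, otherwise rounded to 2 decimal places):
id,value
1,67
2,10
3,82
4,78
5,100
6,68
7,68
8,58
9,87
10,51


Data: [67, 10, 82, 78, 100, 68, 68, 58, 87, 51]
Count: 10
Sum: 669
Mean: 669/10 = 66.9
Sorted: [10, 51, 58, 67, 68, 68, 78, 82, 87, 100]
Median: 68.0
Mode: 68 (2 times)
Range: 100 - 10 = 90
Min: 10, Max: 100

mean=66.9, median=68.0, mode=68, range=90


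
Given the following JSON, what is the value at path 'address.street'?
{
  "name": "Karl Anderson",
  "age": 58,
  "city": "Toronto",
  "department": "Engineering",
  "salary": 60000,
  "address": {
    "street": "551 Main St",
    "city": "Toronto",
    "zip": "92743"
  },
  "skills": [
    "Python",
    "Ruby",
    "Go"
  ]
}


Query: address.street
Path: address -> street
Value: 551 Main St

551 Main St


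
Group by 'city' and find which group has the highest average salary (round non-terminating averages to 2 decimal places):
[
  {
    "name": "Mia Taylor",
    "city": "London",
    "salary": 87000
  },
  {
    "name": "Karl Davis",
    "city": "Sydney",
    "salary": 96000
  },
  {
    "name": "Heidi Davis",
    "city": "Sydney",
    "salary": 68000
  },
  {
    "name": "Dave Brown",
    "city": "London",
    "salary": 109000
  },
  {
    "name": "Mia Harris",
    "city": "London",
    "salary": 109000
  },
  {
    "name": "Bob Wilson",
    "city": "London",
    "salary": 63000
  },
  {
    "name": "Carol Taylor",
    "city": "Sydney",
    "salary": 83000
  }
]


Group by: city

Groups:
  London: 4 people, avg salary = 368000/4 = $92000
  Sydney: 3 people, avg salary = 247000/3 ≈ $82333.33

Highest average salary: London ($92000)

London ($92000)


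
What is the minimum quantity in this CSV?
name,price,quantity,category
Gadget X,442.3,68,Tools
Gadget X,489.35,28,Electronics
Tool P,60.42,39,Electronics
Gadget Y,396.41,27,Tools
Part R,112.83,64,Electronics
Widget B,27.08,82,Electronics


Computing minimum quantity:
Values: [68, 28, 39, 27, 64, 82]
Min = 27

27


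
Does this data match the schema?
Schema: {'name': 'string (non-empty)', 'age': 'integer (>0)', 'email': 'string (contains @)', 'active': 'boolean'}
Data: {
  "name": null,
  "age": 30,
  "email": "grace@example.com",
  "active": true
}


Validating each field against schema:
  name: FAIL (null is not a string)
  age: OK (positive integer)
  email: OK (string with @)
  active: OK (boolean)

Result: INVALID (1 error: name)

INVALID (1 error: name)


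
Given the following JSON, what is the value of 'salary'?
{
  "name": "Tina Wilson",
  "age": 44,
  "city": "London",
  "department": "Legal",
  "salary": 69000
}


Looking up field 'salary'
Value: 69000

69000


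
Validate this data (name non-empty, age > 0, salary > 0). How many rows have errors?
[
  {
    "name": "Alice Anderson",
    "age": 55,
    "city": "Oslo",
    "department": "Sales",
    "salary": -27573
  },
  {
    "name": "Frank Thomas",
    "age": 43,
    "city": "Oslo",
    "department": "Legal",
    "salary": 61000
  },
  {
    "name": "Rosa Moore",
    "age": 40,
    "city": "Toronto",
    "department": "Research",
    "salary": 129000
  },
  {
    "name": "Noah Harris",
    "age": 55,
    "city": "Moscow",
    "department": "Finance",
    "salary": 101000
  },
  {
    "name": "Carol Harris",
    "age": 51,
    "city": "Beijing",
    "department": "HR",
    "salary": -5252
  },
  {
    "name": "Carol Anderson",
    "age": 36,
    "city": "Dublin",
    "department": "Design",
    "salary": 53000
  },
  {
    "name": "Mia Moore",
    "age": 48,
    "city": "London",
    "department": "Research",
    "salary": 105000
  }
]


Validating 7 records:
Rules: name non-empty, age > 0, salary > 0

  Row 1 (Alice Anderson): negative salary: -27573
  Row 2 (Frank Thomas): OK
  Row 3 (Rosa Moore): OK
  Row 4 (Noah Harris): OK
  Row 5 (Carol Harris): negative salary: -5252
  Row 6 (Carol Anderson): OK
  Row 7 (Mia Moore): OK

Total errors: 2

2 errors


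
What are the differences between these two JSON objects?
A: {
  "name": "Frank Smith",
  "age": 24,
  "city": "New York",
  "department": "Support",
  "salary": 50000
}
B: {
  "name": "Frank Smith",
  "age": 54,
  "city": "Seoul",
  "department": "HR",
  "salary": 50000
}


Comparing each field (in key order):
  name: same
  age: DIFFERENT
  city: DIFFERENT
  department: DIFFERENT
  salary: same
Differences:
  age: 24 -> 54
  city: New York -> Seoul
  department: Support -> HR

3 field(s) changed

3 changes: age, city, department


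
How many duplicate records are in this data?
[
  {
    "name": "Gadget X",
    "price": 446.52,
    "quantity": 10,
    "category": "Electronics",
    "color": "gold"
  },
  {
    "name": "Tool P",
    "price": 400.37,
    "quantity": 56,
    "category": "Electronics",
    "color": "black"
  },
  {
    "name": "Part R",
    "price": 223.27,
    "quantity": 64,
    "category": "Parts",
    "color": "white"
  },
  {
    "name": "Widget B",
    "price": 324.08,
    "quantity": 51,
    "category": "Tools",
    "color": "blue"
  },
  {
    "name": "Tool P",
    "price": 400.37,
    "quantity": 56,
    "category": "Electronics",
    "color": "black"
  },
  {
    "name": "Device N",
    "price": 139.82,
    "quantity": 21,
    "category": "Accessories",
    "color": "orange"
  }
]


Checking 6 records for duplicates:

  Row 1: Gadget X ($446.52, qty 10)
  Row 2: Tool P ($400.37, qty 56)
  Row 3: Part R ($223.27, qty 64)
  Row 4: Widget B ($324.08, qty 51)
  Row 5: Tool P ($400.37, qty 56) <-- DUPLICATE
  Row 6: Device N ($139.82, qty 21)

Duplicates found: 1
Unique records: 5

1 duplicates, 5 unique


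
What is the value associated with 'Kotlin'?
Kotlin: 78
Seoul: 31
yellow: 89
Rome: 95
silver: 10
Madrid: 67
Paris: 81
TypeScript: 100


Looking up key 'Kotlin'
Value: 78

78


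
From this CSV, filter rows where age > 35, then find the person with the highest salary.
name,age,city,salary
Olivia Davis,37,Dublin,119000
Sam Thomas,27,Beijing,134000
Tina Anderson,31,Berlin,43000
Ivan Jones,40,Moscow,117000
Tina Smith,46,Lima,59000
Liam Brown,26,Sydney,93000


Filter: age > 35
Sort by: salary (descending)

Filtered records (3):
  Olivia Davis, age 37, salary $119000
  Ivan Jones, age 40, salary $117000
  Tina Smith, age 46, salary $59000

Highest salary: Olivia Davis ($119000)

Olivia Davis


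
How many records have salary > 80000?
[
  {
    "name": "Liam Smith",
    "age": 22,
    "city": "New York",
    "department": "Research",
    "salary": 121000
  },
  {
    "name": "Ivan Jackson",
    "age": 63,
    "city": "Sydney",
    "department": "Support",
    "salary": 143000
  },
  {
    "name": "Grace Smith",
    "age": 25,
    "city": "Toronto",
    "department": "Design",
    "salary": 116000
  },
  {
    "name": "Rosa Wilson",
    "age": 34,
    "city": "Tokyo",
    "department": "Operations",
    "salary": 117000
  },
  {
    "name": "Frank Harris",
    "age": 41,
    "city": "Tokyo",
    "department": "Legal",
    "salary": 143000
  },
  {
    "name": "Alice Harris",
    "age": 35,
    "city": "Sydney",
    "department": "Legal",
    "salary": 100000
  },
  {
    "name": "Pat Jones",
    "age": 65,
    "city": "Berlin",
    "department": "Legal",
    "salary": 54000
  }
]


Data: 7 records
Condition: salary > 80000

Checking each record:
  Liam Smith: 121000 MATCH
  Ivan Jackson: 143000 MATCH
  Grace Smith: 116000 MATCH
  Rosa Wilson: 117000 MATCH
  Frank Harris: 143000 MATCH
  Alice Harris: 100000 MATCH
  Pat Jones: 54000

Count: 6

6


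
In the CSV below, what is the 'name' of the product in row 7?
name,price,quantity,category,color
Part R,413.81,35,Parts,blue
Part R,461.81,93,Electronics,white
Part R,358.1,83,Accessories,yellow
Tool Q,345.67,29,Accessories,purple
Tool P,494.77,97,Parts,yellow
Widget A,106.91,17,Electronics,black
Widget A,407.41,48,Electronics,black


Query: Row 7 ('Widget A'), column 'name'
Value: Widget A

Widget A


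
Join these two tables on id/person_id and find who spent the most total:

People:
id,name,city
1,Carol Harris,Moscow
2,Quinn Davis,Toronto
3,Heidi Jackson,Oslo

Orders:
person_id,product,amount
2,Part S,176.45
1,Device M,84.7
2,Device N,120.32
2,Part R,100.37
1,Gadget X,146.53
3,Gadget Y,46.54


Join on: people.id = orders.person_id

Joined rows:
  Quinn Davis (Toronto) bought Part S for $176.45
  Carol Harris (Moscow) bought Device M for $84.7
  Quinn Davis (Toronto) bought Device N for $120.32
  Quinn Davis (Toronto) bought Part R for $100.37
  Carol Harris (Moscow) bought Gadget X for $146.53
  Heidi Jackson (Oslo) bought Gadget Y for $46.54

Total per person:
  Quinn Davis: $397.14
  Carol Harris: $231.23
  Heidi Jackson: $46.54

Top spender: Quinn Davis ($397.14)

Quinn Davis ($397.14)


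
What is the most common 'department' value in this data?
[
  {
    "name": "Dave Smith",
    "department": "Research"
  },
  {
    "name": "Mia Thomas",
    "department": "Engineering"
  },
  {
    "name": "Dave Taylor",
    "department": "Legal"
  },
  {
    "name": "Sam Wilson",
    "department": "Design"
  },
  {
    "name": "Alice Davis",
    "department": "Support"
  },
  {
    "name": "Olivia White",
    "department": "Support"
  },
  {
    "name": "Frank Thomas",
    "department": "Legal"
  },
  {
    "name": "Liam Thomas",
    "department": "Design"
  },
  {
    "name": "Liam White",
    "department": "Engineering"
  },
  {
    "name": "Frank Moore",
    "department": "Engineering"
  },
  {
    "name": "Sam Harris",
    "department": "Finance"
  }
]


Counting 'department' values across 11 records:

  Engineering: 3 ###
  Legal: 2 ##
  Design: 2 ##
  Support: 2 ##
  Research: 1 #
  Finance: 1 #

Most common: Engineering (3 times)

Engineering (3 times)


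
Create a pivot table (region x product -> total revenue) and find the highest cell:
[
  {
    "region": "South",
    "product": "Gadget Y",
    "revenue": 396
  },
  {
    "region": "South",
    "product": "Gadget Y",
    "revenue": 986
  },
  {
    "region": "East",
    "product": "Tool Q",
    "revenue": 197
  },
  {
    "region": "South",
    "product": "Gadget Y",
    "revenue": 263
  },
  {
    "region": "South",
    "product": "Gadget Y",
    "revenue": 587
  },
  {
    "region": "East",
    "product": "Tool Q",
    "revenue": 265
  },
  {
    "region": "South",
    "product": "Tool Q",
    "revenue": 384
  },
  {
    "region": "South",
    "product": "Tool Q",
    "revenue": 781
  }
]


Pivot: region (rows) x product (columns) -> total revenue

     Gadget Y      Tool Q      
East             0           462  
South         2232          1165  

Highest: South / Gadget Y = $2232

South / Gadget Y = $2232


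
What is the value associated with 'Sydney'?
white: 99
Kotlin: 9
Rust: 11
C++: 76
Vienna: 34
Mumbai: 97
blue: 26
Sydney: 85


Looking up key 'Sydney'
Value: 85

85


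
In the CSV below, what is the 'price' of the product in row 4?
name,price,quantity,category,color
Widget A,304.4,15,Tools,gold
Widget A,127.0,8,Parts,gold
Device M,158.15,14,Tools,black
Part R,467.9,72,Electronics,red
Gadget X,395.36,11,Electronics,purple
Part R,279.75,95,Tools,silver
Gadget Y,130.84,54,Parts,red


Query: Row 4 ('Part R'), column 'price'
Value: 467.9

467.9


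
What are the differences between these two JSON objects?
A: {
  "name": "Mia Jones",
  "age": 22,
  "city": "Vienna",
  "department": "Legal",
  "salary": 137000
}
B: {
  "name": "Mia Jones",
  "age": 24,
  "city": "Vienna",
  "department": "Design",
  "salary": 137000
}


Comparing each field (in key order):
  name: same
  age: DIFFERENT
  city: same
  department: DIFFERENT
  salary: same
Differences:
  age: 22 -> 24
  department: Legal -> Design

2 field(s) changed

2 changes: age, department


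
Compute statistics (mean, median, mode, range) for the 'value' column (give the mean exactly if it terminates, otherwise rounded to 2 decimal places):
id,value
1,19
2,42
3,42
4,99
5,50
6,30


Data: [19, 42, 42, 99, 50, 30]
Count: 6
Sum: 282
Mean: 282/6 = 47
Sorted: [19, 30, 42, 42, 50, 99]
Median: 42.0
Mode: 42 (2 times)
Range: 99 - 19 = 80
Min: 19, Max: 99

mean=47, median=42.0, mode=42, range=80


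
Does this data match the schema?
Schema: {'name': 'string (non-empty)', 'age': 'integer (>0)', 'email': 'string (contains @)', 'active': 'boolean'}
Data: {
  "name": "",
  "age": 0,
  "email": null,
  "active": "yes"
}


Validating each field against schema:
  name: FAIL ("" is an empty string)
  age: FAIL (0 is not > 0)
  email: FAIL (null is not a string)
  active: FAIL ("yes" is not a boolean)

Result: INVALID (4 errors: name, age, email, active)

INVALID (4 errors: name, age, email, active)


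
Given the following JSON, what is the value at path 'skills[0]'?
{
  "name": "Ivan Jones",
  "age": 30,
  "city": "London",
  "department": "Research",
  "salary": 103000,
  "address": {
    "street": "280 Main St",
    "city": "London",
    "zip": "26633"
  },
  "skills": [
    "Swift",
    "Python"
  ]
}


Query: skills[0]
Path: skills -> first element
Value: Swift

Swift


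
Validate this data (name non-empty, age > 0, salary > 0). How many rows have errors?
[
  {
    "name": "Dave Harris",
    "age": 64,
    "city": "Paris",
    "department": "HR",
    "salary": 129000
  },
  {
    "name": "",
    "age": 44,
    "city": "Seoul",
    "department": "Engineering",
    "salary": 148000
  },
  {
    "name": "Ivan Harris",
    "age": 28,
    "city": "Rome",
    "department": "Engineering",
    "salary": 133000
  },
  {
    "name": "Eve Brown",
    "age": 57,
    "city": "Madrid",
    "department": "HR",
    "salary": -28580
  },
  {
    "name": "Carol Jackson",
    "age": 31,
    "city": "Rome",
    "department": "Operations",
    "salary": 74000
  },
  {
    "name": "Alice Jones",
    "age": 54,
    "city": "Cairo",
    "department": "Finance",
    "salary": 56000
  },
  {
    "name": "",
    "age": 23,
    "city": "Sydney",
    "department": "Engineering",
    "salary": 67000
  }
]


Validating 7 records:
Rules: name non-empty, age > 0, salary > 0

  Row 1 (Dave Harris): OK
  Row 2 (???): empty name
  Row 3 (Ivan Harris): OK
  Row 4 (Eve Brown): negative salary: -28580
  Row 5 (Carol Jackson): OK
  Row 6 (Alice Jones): OK
  Row 7 (???): empty name

Total errors: 3

3 errors


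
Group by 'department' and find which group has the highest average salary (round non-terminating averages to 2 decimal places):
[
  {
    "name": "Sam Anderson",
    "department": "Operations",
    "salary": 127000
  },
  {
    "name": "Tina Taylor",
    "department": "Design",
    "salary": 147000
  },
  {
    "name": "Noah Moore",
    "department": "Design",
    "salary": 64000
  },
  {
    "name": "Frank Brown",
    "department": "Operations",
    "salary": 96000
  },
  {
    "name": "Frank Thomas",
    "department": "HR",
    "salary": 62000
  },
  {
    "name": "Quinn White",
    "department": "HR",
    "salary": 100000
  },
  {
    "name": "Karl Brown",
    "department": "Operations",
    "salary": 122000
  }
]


Group by: department

Groups:
  Design: 2 people, avg salary = 211000/2 = $105500
  HR: 2 people, avg salary = 162000/2 = $81000
  Operations: 3 people, avg salary = 345000/3 = $115000

Highest average salary: Operations ($115000)

Operations ($115000)


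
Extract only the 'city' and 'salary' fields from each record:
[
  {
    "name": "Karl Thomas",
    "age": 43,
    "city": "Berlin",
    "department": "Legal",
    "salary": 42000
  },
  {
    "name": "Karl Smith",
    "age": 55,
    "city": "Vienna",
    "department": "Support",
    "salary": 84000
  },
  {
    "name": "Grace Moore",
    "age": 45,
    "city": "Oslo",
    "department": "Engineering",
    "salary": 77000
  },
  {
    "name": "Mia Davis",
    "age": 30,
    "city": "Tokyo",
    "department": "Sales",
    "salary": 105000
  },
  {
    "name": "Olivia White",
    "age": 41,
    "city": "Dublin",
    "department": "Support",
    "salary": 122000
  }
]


Original: 5 records with fields: name, age, city, department, salary
Keep: ['city', 'salary']
Drop: ['name', 'age', 'department']
Result: 5 records, 2 fields each

[
  {
    "city": "Berlin",
    "salary": 42000
  },
  {
    "city": "Vienna",
    "salary": 84000
  },
  {
    "city": "Oslo",
    "salary": 77000
  },
  {
    "city": "Tokyo",
    "salary": 105000
  },
  {
    "city": "Dublin",
    "salary": 122000
  }
]


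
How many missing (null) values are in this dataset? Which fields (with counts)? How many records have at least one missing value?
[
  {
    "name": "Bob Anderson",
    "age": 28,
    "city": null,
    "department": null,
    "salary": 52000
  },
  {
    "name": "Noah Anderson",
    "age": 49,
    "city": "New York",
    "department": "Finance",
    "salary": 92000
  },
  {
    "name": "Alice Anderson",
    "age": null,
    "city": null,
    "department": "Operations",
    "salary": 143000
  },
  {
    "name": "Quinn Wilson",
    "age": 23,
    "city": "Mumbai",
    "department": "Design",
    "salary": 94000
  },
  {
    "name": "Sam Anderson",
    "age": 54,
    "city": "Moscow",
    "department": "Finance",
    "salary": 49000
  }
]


Checking for missing (null) values in 5 records:

  Bob Anderson: city, department
  Noah Anderson: complete
  Alice Anderson: age, city
  Quinn Wilson: complete
  Sam Anderson: complete

Per field:
  name: 0 missing
  age: 1 missing
  city: 2 missing
  department: 1 missing
  salary: 0 missing

Total missing values: 4
Records with any missing: 2

4 missing values (age: 1, city: 2, department: 1); 2 incomplete records


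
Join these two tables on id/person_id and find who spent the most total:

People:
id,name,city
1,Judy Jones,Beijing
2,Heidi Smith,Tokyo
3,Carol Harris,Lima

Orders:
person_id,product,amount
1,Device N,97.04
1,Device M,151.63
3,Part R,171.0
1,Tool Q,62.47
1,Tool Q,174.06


Join on: people.id = orders.person_id

Joined rows:
  Judy Jones (Beijing) bought Device N for $97.04
  Judy Jones (Beijing) bought Device M for $151.63
  Carol Harris (Lima) bought Part R for $171.0
  Judy Jones (Beijing) bought Tool Q for $62.47
  Judy Jones (Beijing) bought Tool Q for $174.06

Total per person:
  Judy Jones: $485.20
  Carol Harris: $171.00

Top spender: Judy Jones ($485.20)

Judy Jones ($485.20)


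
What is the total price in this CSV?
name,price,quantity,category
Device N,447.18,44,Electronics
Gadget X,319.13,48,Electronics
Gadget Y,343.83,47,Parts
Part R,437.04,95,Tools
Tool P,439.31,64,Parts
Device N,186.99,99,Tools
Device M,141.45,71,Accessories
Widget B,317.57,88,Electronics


Computing total price:
Values: [447.18, 319.13, 343.83, 437.04, 439.31, 186.99, 141.45, 317.57]
Sum = 2632.50

2632.50


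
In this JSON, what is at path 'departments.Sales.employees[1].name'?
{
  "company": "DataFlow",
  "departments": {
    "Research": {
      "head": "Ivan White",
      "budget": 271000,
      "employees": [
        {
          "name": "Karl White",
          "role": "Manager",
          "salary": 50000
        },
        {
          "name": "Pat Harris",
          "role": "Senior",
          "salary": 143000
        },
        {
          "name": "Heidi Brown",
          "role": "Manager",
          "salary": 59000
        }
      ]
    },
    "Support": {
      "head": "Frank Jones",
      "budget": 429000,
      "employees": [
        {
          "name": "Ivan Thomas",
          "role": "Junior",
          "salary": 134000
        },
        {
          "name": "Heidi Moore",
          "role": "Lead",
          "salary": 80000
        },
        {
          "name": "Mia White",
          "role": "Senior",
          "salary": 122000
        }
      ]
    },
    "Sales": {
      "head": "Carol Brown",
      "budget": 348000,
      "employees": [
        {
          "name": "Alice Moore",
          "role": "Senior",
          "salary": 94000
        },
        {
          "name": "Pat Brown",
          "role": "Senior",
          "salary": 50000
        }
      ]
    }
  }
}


Path: departments.Sales.employees[1].name

Navigate:
  -> departments
  -> Sales
  -> employees[1].name = 'Pat Brown'

Pat Brown


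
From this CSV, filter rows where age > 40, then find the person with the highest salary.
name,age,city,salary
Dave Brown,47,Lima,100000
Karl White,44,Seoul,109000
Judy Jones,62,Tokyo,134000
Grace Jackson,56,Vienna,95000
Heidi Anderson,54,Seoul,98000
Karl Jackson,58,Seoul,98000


Filter: age > 40
Sort by: salary (descending)

Filtered records (6):
  Judy Jones, age 62, salary $134000
  Karl White, age 44, salary $109000
  Dave Brown, age 47, salary $100000
  Heidi Anderson, age 54, salary $98000
  Karl Jackson, age 58, salary $98000
  Grace Jackson, age 56, salary $95000

Highest salary: Judy Jones ($134000)

Judy Jones


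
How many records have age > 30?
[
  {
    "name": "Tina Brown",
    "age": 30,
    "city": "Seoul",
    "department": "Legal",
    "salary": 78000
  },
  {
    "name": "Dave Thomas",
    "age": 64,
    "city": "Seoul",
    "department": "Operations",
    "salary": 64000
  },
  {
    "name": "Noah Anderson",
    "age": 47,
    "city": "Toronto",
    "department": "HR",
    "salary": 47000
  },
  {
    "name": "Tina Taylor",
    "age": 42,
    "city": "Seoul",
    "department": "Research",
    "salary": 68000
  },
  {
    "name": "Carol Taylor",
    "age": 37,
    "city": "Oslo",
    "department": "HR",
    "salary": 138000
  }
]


Data: 5 records
Condition: age > 30

Checking each record:
  Tina Brown: 30
  Dave Thomas: 64 MATCH
  Noah Anderson: 47 MATCH
  Tina Taylor: 42 MATCH
  Carol Taylor: 37 MATCH

Count: 4

4


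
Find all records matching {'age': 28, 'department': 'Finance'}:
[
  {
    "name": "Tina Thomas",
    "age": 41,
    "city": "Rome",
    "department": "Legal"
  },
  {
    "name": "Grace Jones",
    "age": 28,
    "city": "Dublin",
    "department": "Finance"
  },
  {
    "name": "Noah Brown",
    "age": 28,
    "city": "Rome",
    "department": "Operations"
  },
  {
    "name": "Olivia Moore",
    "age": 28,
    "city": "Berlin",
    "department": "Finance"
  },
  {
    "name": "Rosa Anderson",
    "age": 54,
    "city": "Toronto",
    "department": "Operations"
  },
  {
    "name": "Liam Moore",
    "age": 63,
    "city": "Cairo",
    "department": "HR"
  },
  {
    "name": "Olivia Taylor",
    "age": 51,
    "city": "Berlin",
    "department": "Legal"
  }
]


Search criteria: {'age': 28, 'department': 'Finance'}

Checking 7 records:
  Tina Thomas: {age: 41, department: Legal}
  Grace Jones: {age: 28, department: Finance} <-- MATCH
  Noah Brown: {age: 28, department: Operations}
  Olivia Moore: {age: 28, department: Finance} <-- MATCH
  Rosa Anderson: {age: 54, department: Operations}
  Liam Moore: {age: 63, department: HR}
  Olivia Taylor: {age: 51, department: Legal}

Matches: ["Grace Jones", "Olivia Moore"]

["Grace Jones", "Olivia Moore"]


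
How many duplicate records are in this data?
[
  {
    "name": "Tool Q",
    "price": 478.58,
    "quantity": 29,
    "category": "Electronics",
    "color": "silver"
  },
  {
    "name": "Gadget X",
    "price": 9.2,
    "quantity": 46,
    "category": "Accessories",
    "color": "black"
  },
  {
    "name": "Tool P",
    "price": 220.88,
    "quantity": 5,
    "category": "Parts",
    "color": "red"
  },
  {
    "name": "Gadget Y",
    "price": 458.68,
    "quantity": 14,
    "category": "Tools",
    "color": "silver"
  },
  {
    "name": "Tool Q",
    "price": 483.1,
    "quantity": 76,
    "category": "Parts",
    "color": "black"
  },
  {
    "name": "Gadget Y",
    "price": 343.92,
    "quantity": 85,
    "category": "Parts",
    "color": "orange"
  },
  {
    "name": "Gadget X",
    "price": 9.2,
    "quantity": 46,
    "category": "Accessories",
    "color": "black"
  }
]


Checking 7 records for duplicates:

  Row 1: Tool Q ($478.58, qty 29)
  Row 2: Gadget X ($9.2, qty 46)
  Row 3: Tool P ($220.88, qty 5)
  Row 4: Gadget Y ($458.68, qty 14)
  Row 5: Tool Q ($483.1, qty 76)
  Row 6: Gadget Y ($343.92, qty 85)
  Row 7: Gadget X ($9.2, qty 46) <-- DUPLICATE

Duplicates found: 1
Unique records: 6

1 duplicates, 6 unique


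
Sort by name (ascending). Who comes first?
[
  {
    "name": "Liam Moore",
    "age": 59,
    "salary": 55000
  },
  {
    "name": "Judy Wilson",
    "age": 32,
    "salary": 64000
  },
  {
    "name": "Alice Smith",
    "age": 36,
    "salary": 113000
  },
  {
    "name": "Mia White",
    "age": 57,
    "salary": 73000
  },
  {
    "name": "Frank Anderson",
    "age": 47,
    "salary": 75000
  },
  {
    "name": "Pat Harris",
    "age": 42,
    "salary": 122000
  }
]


Sort by: name (ascending)

Sorted order:
  1. Alice Smith (name = Alice Smith)
  2. Frank Anderson (name = Frank Anderson)
  3. Judy Wilson (name = Judy Wilson)
  4. Liam Moore (name = Liam Moore)
  5. Mia White (name = Mia White)
  6. Pat Harris (name = Pat Harris)

First: Alice Smith

Alice Smith


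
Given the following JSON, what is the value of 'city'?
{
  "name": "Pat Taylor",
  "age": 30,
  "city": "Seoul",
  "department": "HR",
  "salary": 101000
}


Looking up field 'city'
Value: Seoul

Seoul


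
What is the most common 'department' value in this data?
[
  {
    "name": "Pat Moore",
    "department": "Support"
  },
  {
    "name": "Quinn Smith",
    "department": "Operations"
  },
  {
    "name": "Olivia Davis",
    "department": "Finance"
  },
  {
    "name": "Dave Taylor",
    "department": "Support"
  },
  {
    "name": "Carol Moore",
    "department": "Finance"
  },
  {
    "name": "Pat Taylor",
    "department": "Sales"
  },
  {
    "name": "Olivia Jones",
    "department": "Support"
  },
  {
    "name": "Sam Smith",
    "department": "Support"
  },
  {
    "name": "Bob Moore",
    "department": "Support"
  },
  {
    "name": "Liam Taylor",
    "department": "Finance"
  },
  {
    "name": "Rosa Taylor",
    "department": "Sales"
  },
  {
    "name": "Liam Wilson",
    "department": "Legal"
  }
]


Counting 'department' values across 12 records:

  Support: 5 #####
  Finance: 3 ###
  Sales: 2 ##
  Operations: 1 #
  Legal: 1 #

Most common: Support (5 times)

Support (5 times)


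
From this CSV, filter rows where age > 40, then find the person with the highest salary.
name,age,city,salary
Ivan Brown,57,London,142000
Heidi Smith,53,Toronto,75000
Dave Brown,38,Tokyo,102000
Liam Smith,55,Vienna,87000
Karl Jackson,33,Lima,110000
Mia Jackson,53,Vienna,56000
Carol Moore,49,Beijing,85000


Filter: age > 40
Sort by: salary (descending)

Filtered records (5):
  Ivan Brown, age 57, salary $142000
  Liam Smith, age 55, salary $87000
  Carol Moore, age 49, salary $85000
  Heidi Smith, age 53, salary $75000
  Mia Jackson, age 53, salary $56000

Highest salary: Ivan Brown ($142000)

Ivan Brown


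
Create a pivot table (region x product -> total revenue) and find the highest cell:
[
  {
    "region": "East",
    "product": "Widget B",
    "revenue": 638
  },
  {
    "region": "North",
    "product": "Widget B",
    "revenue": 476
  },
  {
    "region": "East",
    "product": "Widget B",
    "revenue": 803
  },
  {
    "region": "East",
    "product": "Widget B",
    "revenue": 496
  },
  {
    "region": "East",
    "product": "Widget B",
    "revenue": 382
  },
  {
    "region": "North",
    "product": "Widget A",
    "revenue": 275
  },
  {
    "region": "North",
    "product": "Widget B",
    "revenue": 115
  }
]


Pivot: region (rows) x product (columns) -> total revenue

     Widget A      Widget B    
East             0          2319  
North          275           591  

Highest: East / Widget B = $2319

East / Widget B = $2319


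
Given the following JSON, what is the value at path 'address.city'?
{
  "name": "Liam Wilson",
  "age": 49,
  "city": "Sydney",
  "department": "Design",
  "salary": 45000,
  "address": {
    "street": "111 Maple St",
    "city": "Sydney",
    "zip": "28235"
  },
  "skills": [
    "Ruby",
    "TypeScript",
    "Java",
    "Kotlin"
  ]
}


Query: address.city
Path: address -> city
Value: Sydney

Sydney


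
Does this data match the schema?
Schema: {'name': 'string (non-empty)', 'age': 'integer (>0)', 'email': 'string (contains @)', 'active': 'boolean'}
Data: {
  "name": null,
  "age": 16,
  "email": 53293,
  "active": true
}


Validating each field against schema:
  name: FAIL (null is not a string)
  age: OK (positive integer)
  email: FAIL (53293 is not a string)
  active: OK (boolean)

Result: INVALID (2 errors: name, email)

INVALID (2 errors: name, email)


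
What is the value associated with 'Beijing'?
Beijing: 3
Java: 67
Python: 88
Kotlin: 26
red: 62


Looking up key 'Beijing'
Value: 3

3


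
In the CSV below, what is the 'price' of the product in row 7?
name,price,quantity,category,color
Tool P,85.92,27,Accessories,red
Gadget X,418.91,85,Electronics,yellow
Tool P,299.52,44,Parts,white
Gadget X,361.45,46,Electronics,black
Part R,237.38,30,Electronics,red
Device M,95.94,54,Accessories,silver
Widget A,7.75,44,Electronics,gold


Query: Row 7 ('Widget A'), column 'price'
Value: 7.75

7.75


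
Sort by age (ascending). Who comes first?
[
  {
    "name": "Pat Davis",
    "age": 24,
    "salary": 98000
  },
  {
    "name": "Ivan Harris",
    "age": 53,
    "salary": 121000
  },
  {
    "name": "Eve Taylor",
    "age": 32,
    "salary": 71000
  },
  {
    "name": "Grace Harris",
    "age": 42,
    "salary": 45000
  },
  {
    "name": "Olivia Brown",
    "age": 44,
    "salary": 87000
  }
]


Sort by: age (ascending)

Sorted order:
  1. Pat Davis (age = 24)
  2. Eve Taylor (age = 32)
  3. Grace Harris (age = 42)
  4. Olivia Brown (age = 44)
  5. Ivan Harris (age = 53)

First: Pat Davis

Pat Davis


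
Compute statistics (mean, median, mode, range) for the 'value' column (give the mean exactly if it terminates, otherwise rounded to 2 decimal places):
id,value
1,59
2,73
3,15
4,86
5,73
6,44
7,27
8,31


Data: [59, 73, 15, 86, 73, 44, 27, 31]
Count: 8
Sum: 408
Mean: 408/8 = 51
Sorted: [15, 27, 31, 44, 59, 73, 73, 86]
Median: 51.5
Mode: 73 (2 times)
Range: 86 - 15 = 71
Min: 15, Max: 86

mean=51, median=51.5, mode=73, range=71


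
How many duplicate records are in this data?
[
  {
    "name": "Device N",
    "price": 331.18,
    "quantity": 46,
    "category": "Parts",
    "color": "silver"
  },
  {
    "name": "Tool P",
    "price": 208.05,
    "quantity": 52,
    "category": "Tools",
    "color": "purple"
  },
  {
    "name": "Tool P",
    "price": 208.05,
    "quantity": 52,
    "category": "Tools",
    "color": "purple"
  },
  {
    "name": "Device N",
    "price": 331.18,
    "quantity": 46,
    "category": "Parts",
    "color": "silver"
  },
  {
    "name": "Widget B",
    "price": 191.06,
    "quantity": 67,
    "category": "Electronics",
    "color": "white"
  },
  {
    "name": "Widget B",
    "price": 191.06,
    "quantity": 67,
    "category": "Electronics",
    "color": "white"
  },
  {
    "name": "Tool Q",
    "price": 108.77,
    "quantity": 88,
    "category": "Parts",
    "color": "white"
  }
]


Checking 7 records for duplicates:

  Row 1: Device N ($331.18, qty 46)
  Row 2: Tool P ($208.05, qty 52)
  Row 3: Tool P ($208.05, qty 52) <-- DUPLICATE
  Row 4: Device N ($331.18, qty 46) <-- DUPLICATE
  Row 5: Widget B ($191.06, qty 67)
  Row 6: Widget B ($191.06, qty 67) <-- DUPLICATE
  Row 7: Tool Q ($108.77, qty 88)

Duplicates found: 3
Unique records: 4

3 duplicates, 4 unique


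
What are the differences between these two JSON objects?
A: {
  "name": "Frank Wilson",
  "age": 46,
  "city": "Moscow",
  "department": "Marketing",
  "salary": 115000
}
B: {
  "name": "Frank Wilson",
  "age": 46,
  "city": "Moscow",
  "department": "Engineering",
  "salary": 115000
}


Comparing each field (in key order):
  name: same
  age: same
  city: same
  department: DIFFERENT
  salary: same
Differences:
  department: Marketing -> Engineering

1 field(s) changed

1 change: department


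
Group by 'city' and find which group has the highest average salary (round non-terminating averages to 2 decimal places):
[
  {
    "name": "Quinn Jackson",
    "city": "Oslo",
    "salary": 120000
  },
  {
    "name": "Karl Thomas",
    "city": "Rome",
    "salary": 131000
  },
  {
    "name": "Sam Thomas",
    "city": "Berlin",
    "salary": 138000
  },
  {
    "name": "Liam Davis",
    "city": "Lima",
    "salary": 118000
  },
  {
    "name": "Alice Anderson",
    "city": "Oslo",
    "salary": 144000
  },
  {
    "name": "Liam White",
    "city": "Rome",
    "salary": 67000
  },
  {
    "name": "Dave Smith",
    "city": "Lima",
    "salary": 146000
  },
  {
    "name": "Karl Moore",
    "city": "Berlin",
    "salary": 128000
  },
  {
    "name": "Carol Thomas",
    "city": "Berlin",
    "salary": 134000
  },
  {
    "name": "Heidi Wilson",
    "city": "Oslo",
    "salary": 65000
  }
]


Group by: city

Groups:
  Berlin: 3 people, avg salary = 400000/3 ≈ $133333.33
  Lima: 2 people, avg salary = 264000/2 = $132000
  Oslo: 3 people, avg salary = 329000/3 ≈ $109666.67
  Rome: 2 people, avg salary = 198000/2 = $99000

Highest average salary: Berlin (≈$133333.33)

Berlin (≈$133333.33)


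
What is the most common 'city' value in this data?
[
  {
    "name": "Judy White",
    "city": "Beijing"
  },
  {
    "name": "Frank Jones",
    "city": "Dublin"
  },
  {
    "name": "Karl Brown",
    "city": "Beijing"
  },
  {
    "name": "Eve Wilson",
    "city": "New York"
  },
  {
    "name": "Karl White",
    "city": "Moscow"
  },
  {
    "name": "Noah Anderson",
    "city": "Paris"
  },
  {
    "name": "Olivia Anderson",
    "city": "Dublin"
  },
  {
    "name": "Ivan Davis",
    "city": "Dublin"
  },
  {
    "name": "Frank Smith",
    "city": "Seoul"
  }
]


Counting 'city' values across 9 records:

  Dublin: 3 ###
  Beijing: 2 ##
  New York: 1 #
  Moscow: 1 #
  Paris: 1 #
  Seoul: 1 #

Most common: Dublin (3 times)

Dublin (3 times)


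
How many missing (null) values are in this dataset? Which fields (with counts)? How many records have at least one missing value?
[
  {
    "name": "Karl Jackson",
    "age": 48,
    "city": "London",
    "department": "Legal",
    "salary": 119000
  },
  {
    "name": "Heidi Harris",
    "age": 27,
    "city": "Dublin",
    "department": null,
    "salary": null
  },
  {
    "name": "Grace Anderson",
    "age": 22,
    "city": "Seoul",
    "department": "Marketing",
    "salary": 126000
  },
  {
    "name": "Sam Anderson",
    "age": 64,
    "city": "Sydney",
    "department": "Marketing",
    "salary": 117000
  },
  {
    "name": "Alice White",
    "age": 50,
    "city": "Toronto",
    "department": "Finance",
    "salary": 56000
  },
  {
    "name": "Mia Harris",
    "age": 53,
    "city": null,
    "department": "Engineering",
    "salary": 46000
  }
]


Checking for missing (null) values in 6 records:

  Karl Jackson: complete
  Heidi Harris: department, salary
  Grace Anderson: complete
  Sam Anderson: complete
  Alice White: complete
  Mia Harris: city

Per field:
  name: 0 missing
  age: 0 missing
  city: 1 missing
  department: 1 missing
  salary: 1 missing

Total missing values: 3
Records with any missing: 2

3 missing values (city: 1, department: 1, salary: 1); 2 incomplete records


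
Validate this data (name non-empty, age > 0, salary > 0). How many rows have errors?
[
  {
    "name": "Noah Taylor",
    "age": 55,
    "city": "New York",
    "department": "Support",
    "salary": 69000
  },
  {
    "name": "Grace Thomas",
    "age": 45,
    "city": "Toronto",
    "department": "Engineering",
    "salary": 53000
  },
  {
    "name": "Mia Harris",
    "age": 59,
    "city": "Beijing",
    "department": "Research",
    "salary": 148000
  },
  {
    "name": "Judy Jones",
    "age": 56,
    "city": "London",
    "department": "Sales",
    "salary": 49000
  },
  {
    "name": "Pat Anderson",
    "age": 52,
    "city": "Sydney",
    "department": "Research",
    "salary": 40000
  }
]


Validating 5 records:
Rules: name non-empty, age > 0, salary > 0

  Row 1 (Noah Taylor): OK
  Row 2 (Grace Thomas): OK
  Row 3 (Mia Harris): OK
  Row 4 (Judy Jones): OK
  Row 5 (Pat Anderson): OK

Total errors: 0

0 errors
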